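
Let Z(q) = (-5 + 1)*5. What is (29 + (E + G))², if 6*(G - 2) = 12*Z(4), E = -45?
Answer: 2916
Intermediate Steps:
Z(q) = -20 (Z(q) = -4*5 = -20)
G = -38 (G = 2 + (12*(-20))/6 = 2 + (⅙)*(-240) = 2 - 40 = -38)
(29 + (E + G))² = (29 + (-45 - 38))² = (29 - 83)² = (-54)² = 2916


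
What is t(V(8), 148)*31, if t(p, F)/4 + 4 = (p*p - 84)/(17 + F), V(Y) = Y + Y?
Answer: -60512/165 ≈ -366.74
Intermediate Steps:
V(Y) = 2*Y
t(p, F) = -16 + 4*(-84 + p²)/(17 + F) (t(p, F) = -16 + 4*((p*p - 84)/(17 + F)) = -16 + 4*((p² - 84)/(17 + F)) = -16 + 4*((-84 + p²)/(17 + F)) = -16 + 4*(-84 + p²)/(17 + F))
t(V(8), 148)*31 = (4*(-152 + (2*8)² - 4*148)/(17 + 148))*31 = (4*(-152 + 16² - 592)/165)*31 = (4*(1/165)*(-152 + 256 - 592))*31 = (4*(1/165)*(-488))*31 = -1952/165*31 = -60512/165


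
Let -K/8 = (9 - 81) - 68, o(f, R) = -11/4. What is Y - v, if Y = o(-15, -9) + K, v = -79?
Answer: 4785/4 ≈ 1196.3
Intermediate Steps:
o(f, R) = -11/4 (o(f, R) = -11*¼ = -11/4)
K = 1120 (K = -8*((9 - 81) - 68) = -8*(-72 - 68) = -8*(-140) = 1120)
Y = 4469/4 (Y = -11/4 + 1120 = 4469/4 ≈ 1117.3)
Y - v = 4469/4 - 1*(-79) = 4469/4 + 79 = 4785/4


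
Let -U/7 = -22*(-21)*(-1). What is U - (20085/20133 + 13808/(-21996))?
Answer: 39777734731/12301263 ≈ 3233.6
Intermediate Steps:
U = 3234 (U = -7*(-22*(-21))*(-1) = -3234*(-1) = -7*(-462) = 3234)
U - (20085/20133 + 13808/(-21996)) = 3234 - (20085/20133 + 13808/(-21996)) = 3234 - (20085*(1/20133) + 13808*(-1/21996)) = 3234 - (6695/6711 - 3452/5499) = 3234 - 1*4549811/12301263 = 3234 - 4549811/12301263 = 39777734731/12301263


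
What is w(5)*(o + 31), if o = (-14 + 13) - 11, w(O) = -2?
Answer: -38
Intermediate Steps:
o = -12 (o = -1 - 11 = -12)
w(5)*(o + 31) = -2*(-12 + 31) = -2*19 = -38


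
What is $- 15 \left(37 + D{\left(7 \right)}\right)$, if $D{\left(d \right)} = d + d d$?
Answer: $-1395$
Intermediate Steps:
$D{\left(d \right)} = d + d^{2}$
$- 15 \left(37 + D{\left(7 \right)}\right) = - 15 \left(37 + 7 \left(1 + 7\right)\right) = - 15 \left(37 + 7 \cdot 8\right) = - 15 \left(37 + 56\right) = \left(-15\right) 93 = -1395$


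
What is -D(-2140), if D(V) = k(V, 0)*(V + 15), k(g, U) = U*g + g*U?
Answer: 0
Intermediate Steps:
k(g, U) = 2*U*g (k(g, U) = U*g + U*g = 2*U*g)
D(V) = 0 (D(V) = (2*0*V)*(V + 15) = 0*(15 + V) = 0)
-D(-2140) = -1*0 = 0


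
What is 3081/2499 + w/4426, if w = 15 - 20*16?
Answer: 4291437/3686858 ≈ 1.1640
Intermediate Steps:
w = -305 (w = 15 - 320 = -305)
3081/2499 + w/4426 = 3081/2499 - 305/4426 = 3081*(1/2499) - 305*1/4426 = 1027/833 - 305/4426 = 4291437/3686858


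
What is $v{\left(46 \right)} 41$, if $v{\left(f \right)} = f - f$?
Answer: $0$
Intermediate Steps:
$v{\left(f \right)} = 0$
$v{\left(46 \right)} 41 = 0 \cdot 41 = 0$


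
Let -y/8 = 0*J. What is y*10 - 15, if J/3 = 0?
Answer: -15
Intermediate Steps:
J = 0 (J = 3*0 = 0)
y = 0 (y = -0*0 = -8*0 = 0)
y*10 - 15 = 0*10 - 15 = 0 - 15 = -15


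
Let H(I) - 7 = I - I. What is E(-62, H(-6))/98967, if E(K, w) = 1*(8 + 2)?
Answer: 10/98967 ≈ 0.00010104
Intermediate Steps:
H(I) = 7 (H(I) = 7 + (I - I) = 7 + 0 = 7)
E(K, w) = 10 (E(K, w) = 1*10 = 10)
E(-62, H(-6))/98967 = 10/98967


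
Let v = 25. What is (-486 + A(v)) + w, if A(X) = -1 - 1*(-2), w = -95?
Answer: -580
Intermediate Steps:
A(X) = 1 (A(X) = -1 + 2 = 1)
(-486 + A(v)) + w = (-486 + 1) - 95 = -485 - 95 = -580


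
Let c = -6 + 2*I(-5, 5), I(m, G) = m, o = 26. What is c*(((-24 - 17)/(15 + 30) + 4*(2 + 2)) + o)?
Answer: -29584/45 ≈ -657.42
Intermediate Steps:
c = -16 (c = -6 + 2*(-5) = -6 - 10 = -16)
c*(((-24 - 17)/(15 + 30) + 4*(2 + 2)) + o) = -16*(((-24 - 17)/(15 + 30) + 4*(2 + 2)) + 26) = -16*((-41/45 + 4*4) + 26) = -16*((-41*1/45 + 16) + 26) = -16*((-41/45 + 16) + 26) = -16*(679/45 + 26) = -16*1849/45 = -29584/45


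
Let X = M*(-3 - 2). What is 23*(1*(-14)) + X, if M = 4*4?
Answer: -402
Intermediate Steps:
M = 16
X = -80 (X = 16*(-3 - 2) = 16*(-5) = -80)
23*(1*(-14)) + X = 23*(1*(-14)) - 80 = 23*(-14) - 80 = -322 - 80 = -402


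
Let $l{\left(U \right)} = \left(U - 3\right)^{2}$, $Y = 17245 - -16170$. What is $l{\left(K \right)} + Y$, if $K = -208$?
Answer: $77936$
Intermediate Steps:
$Y = 33415$ ($Y = 17245 + 16170 = 33415$)
$l{\left(U \right)} = \left(-3 + U\right)^{2}$
$l{\left(K \right)} + Y = \left(-3 - 208\right)^{2} + 33415 = \left(-211\right)^{2} + 33415 = 44521 + 33415 = 77936$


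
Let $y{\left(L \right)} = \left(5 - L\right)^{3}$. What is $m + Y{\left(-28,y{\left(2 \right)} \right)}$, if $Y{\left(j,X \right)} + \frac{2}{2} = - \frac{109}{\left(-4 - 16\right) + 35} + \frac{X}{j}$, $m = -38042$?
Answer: $- \frac{15981517}{420} \approx -38051.0$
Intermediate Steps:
$Y{\left(j,X \right)} = - \frac{124}{15} + \frac{X}{j}$ ($Y{\left(j,X \right)} = -1 + \left(- \frac{109}{\left(-4 - 16\right) + 35} + \frac{X}{j}\right) = -1 + \left(- \frac{109}{-20 + 35} + \frac{X}{j}\right) = -1 + \left(- \frac{109}{15} + \frac{X}{j}\right) = - \frac{124}{15} + \frac{X}{j}$)
$m + Y{\left(-28,y{\left(2 \right)} \right)} = -38042 - \left(\frac{124}{15} - \frac{\left(-1\right) \left(-5 + 2\right)^{3}}{-28}\right) = -38042 - \left(\frac{124}{15} - - \left(-3\right)^{3} \left(- \frac{1}{28}\right)\right) = -38042 - \left(\frac{124}{15} - \left(-1\right) \left(-27\right) \left(- \frac{1}{28}\right)\right) = -38042 + \left(- \frac{124}{15} + 27 \left(- \frac{1}{28}\right)\right) = -38042 - \frac{3877}{420} = - \frac{15981517}{420}$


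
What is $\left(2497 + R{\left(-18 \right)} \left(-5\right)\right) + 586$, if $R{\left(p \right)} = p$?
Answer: $3173$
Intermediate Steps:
$\left(2497 + R{\left(-18 \right)} \left(-5\right)\right) + 586 = \left(2497 - -90\right) + 586 = \left(2497 + 90\right) + 586 = 2587 + 586 = 3173$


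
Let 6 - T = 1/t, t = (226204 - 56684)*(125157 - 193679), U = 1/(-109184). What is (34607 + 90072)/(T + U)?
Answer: 4941437503829141120/237799306743797 ≈ 20780.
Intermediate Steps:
U = -1/109184 ≈ -9.1588e-6
t = -11615849440 (t = 169520*(-68522) = -11615849440)
T = 69695096641/11615849440 (T = 6 - 1/(-11615849440) = 6 - 1*(-1/11615849440) = 6 + 1/11615849440 = 69695096641/11615849440 ≈ 6.0000)
(34607 + 90072)/(T + U) = (34607 + 90072)/(69695096641/11615849440 - 1/109184) = 124679/(237799306743797/39633278289280) = 124679*(39633278289280/237799306743797) = 4941437503829141120/237799306743797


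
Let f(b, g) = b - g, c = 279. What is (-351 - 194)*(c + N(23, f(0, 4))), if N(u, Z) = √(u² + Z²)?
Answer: -152055 - 545*√545 ≈ -1.6478e+5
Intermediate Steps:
N(u, Z) = √(Z² + u²)
(-351 - 194)*(c + N(23, f(0, 4))) = (-351 - 194)*(279 + √((0 - 1*4)² + 23²)) = -545*(279 + √((0 - 4)² + 529)) = -545*(279 + √((-4)² + 529)) = -545*(279 + √(16 + 529)) = -545*(279 + √545) = -152055 - 545*√545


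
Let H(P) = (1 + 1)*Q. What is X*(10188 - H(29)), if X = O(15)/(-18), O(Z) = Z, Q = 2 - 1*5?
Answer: -8495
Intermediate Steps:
Q = -3 (Q = 2 - 5 = -3)
H(P) = -6 (H(P) = (1 + 1)*(-3) = 2*(-3) = -6)
X = -⅚ (X = 15/(-18) = 15*(-1/18) = -⅚ ≈ -0.83333)
X*(10188 - H(29)) = -5*(10188 - 1*(-6))/6 = -5*(10188 + 6)/6 = -⅚*10194 = -8495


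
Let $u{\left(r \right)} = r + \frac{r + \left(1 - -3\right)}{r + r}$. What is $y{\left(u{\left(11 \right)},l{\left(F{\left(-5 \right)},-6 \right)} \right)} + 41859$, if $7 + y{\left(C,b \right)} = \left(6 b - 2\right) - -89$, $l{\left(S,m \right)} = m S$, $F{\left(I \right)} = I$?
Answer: $42119$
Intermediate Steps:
$l{\left(S,m \right)} = S m$
$u{\left(r \right)} = r + \frac{4 + r}{2 r}$ ($u{\left(r \right)} = r + \frac{r + \left(1 + 3\right)}{2 r} = r + \left(r + 4\right) \frac{1}{2 r} = r + \left(4 + r\right) \frac{1}{2 r} = r + \frac{4 + r}{2 r}$)
$y{\left(C,b \right)} = 80 + 6 b$ ($y{\left(C,b \right)} = -7 + \left(\left(6 b - 2\right) - -89\right) = -7 + \left(\left(-2 + 6 b\right) + 89\right) = -7 + \left(87 + 6 b\right) = 80 + 6 b$)
$y{\left(u{\left(11 \right)},l{\left(F{\left(-5 \right)},-6 \right)} \right)} + 41859 = \left(80 + 6 \left(\left(-5\right) \left(-6\right)\right)\right) + 41859 = \left(80 + 6 \cdot 30\right) + 41859 = \left(80 + 180\right) + 41859 = 260 + 41859 = 42119$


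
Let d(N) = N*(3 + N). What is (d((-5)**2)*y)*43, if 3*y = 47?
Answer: 1414700/3 ≈ 4.7157e+5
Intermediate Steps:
y = 47/3 (y = (1/3)*47 = 47/3 ≈ 15.667)
(d((-5)**2)*y)*43 = (((-5)**2*(3 + (-5)**2))*(47/3))*43 = ((25*(3 + 25))*(47/3))*43 = ((25*28)*(47/3))*43 = (700*(47/3))*43 = (32900/3)*43 = 1414700/3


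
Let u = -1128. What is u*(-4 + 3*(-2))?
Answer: 11280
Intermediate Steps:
u*(-4 + 3*(-2)) = -1128*(-4 + 3*(-2)) = -1128*(-4 - 6) = -1128*(-10) = 11280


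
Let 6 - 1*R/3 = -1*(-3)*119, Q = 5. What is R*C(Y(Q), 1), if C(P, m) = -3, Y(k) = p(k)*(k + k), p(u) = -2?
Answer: 3159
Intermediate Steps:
Y(k) = -4*k (Y(k) = -2*(k + k) = -4*k)
R = -1053 (R = 18 - 3*(-1*(-3))*119 = 18 - 9*119 = 18 - 3*357 = 18 - 1071 = -1053)
R*C(Y(Q), 1) = -1053*(-3) = 3159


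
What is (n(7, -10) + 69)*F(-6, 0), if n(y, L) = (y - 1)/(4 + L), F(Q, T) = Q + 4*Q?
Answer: -2040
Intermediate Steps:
F(Q, T) = 5*Q
n(y, L) = (-1 + y)/(4 + L)
(n(7, -10) + 69)*F(-6, 0) = ((-1 + 7)/(4 - 10) + 69)*(5*(-6)) = (6/(-6) + 69)*(-30) = (-1/6*6 + 69)*(-30) = (-1 + 69)*(-30) = 68*(-30) = -2040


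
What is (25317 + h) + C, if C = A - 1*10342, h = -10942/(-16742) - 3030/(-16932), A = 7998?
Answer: 542709972543/23622962 ≈ 22974.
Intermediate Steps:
h = 19666517/23622962 (h = -10942*(-1/16742) - 3030*(-1/16932) = 5471/8371 + 505/2822 = 19666517/23622962 ≈ 0.83252)
C = -2344 (C = 7998 - 1*10342 = 7998 - 10342 = -2344)
(25317 + h) + C = (25317 + 19666517/23622962) - 2344 = 598082195471/23622962 - 2344 = 542709972543/23622962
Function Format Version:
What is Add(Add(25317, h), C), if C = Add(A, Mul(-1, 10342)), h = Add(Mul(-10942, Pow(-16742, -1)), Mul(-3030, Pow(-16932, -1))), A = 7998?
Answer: Rational(542709972543, 23622962) ≈ 22974.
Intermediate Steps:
h = Rational(19666517, 23622962) (h = Add(Mul(-10942, Rational(-1, 16742)), Mul(-3030, Rational(-1, 16932))) = Add(Rational(5471, 8371), Rational(505, 2822)) = Rational(19666517, 23622962) ≈ 0.83252)
C = -2344 (C = Add(7998, Mul(-1, 10342)) = Add(7998, -10342) = -2344)
Add(Add(25317, h), C) = Add(Add(25317, Rational(19666517, 23622962)), -2344) = Add(Rational(598082195471, 23622962), -2344) = Rational(542709972543, 23622962)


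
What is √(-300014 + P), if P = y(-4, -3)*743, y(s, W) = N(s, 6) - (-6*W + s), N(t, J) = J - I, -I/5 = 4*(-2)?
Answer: I*√335678 ≈ 579.38*I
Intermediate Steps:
I = 40 (I = -20*(-2) = -5*(-8) = 40)
N(t, J) = -40 + J (N(t, J) = J - 1*40 = J - 40 = -40 + J)
y(s, W) = -34 - s + 6*W (y(s, W) = (-40 + 6) - (-6*W + s) = -34 - (s - 6*W) = -34 + (-s + 6*W) = -34 - s + 6*W)
P = -35664 (P = (-34 - 1*(-4) + 6*(-3))*743 = (-34 + 4 - 18)*743 = -48*743 = -35664)
√(-300014 + P) = √(-300014 - 35664) = √(-335678) = I*√335678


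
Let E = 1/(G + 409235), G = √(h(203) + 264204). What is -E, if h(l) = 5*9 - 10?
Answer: -409235/167473020986 + √264239/167473020986 ≈ -2.4405e-6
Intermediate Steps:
h(l) = 35 (h(l) = 45 - 10 = 35)
G = √264239 (G = √(35 + 264204) = √264239 ≈ 514.04)
E = 1/(409235 + √264239) (E = 1/(√264239 + 409235) = 1/(409235 + √264239) ≈ 2.4405e-6)
-E = -(409235/167473020986 - √264239/167473020986) = -409235/167473020986 + √264239/167473020986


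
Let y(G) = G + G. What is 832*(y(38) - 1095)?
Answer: -847808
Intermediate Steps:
y(G) = 2*G
832*(y(38) - 1095) = 832*(2*38 - 1095) = 832*(76 - 1095) = 832*(-1019) = -847808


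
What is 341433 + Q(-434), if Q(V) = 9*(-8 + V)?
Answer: 337455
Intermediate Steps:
Q(V) = -72 + 9*V
341433 + Q(-434) = 341433 + (-72 + 9*(-434)) = 341433 + (-72 - 3906) = 341433 - 3978 = 337455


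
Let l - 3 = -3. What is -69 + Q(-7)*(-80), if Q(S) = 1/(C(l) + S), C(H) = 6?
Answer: 11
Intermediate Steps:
l = 0 (l = 3 - 3 = 0)
Q(S) = 1/(6 + S)
-69 + Q(-7)*(-80) = -69 - 80/(6 - 7) = -69 - 80/(-1) = -69 - 1*(-80) = -69 + 80 = 11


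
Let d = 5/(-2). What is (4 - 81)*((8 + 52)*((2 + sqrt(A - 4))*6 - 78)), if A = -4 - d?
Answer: 304920 - 13860*I*sqrt(22) ≈ 3.0492e+5 - 65009.0*I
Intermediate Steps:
d = -5/2 (d = 5*(-1/2) = -5/2 ≈ -2.5000)
A = -3/2 (A = -4 - 1*(-5/2) = -4 + 5/2 = -3/2 ≈ -1.5000)
(4 - 81)*((8 + 52)*((2 + sqrt(A - 4))*6 - 78)) = (4 - 81)*((8 + 52)*((2 + sqrt(-3/2 - 4))*6 - 78)) = -4620*((2 + sqrt(-11/2))*6 - 78) = -4620*((2 + I*sqrt(22)/2)*6 - 78) = -4620*((12 + 3*I*sqrt(22)) - 78) = -4620*(-66 + 3*I*sqrt(22)) = -77*(-3960 + 180*I*sqrt(22)) = 304920 - 13860*I*sqrt(22)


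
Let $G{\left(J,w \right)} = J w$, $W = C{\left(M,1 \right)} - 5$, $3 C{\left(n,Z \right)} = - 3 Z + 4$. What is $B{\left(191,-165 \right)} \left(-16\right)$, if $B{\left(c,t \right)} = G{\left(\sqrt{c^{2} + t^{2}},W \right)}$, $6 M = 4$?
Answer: $\frac{224 \sqrt{63706}}{3} \approx 18846.0$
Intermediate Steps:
$M = \frac{2}{3}$ ($M = \frac{1}{6} \cdot 4 = \frac{2}{3} \approx 0.66667$)
$C{\left(n,Z \right)} = \frac{4}{3} - Z$ ($C{\left(n,Z \right)} = \frac{- 3 Z + 4}{3} = \frac{4 - 3 Z}{3} = \frac{4}{3} - Z$)
$W = - \frac{14}{3}$ ($W = \left(\frac{4}{3} - 1\right) - 5 = \frac{1}{3} - 5 = - \frac{14}{3} \approx -4.6667$)
$B{\left(c,t \right)} = - \frac{14 \sqrt{c^{2} + t^{2}}}{3}$ ($B{\left(c,t \right)} = \sqrt{c^{2} + t^{2}} \left(- \frac{14}{3}\right) = - \frac{14 \sqrt{c^{2} + t^{2}}}{3}$)
$B{\left(191,-165 \right)} \left(-16\right) = - \frac{14 \sqrt{191^{2} + \left(-165\right)^{2}}}{3} \left(-16\right) = - \frac{14 \sqrt{36481 + 27225}}{3} \left(-16\right) = - \frac{14 \sqrt{63706}}{3} \left(-16\right) = \frac{224 \sqrt{63706}}{3}$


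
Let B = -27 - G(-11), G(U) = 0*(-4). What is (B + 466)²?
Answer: 192721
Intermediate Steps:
G(U) = 0
B = -27 (B = -27 - 1*0 = -27 + 0 = -27)
(B + 466)² = (-27 + 466)² = 439² = 192721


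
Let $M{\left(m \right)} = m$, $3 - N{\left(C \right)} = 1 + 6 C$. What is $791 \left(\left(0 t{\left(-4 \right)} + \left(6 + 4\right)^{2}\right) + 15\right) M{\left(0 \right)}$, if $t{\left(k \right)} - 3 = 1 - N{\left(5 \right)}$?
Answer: $0$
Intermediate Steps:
$N{\left(C \right)} = 2 - 6 C$ ($N{\left(C \right)} = 3 - \left(1 + 6 C\right) = 2 - 6 C$)
$t{\left(k \right)} = 32$ ($t{\left(k \right)} = 3 + \left(1 - \left(2 - 30\right)\right) = 3 + \left(1 - -28\right) = 3 + \left(1 + 28\right) = 3 + 29 = 32$)
$791 \left(\left(0 t{\left(-4 \right)} + \left(6 + 4\right)^{2}\right) + 15\right) M{\left(0 \right)} = 791 \left(\left(0 \cdot 32 + \left(6 + 4\right)^{2}\right) + 15\right) 0 = 791 \left(\left(0 + 10^{2}\right) + 15\right) 0 = 791 \left(\left(0 + 100\right) + 15\right) 0 = 791 \left(100 + 15\right) 0 = 791 \cdot 115 \cdot 0 = 791 \cdot 0 = 0$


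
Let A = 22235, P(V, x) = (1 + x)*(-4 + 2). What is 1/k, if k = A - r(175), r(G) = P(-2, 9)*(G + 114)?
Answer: 1/28015 ≈ 3.5695e-5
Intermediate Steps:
P(V, x) = -2 - 2*x (P(V, x) = (1 + x)*(-2) = -2 - 2*x)
r(G) = -2280 - 20*G (r(G) = (-2 - 2*9)*(G + 114) = (-2 - 18)*(114 + G) = -20*(114 + G) = -2280 - 20*G)
k = 28015 (k = 22235 - (-2280 - 20*175) = 22235 - (-2280 - 3500) = 22235 - 1*(-5780) = 22235 + 5780 = 28015)
1/k = 1/28015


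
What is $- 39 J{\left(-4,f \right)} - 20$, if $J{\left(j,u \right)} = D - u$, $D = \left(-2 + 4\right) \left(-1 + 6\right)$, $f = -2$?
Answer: $-488$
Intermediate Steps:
$D = 10$ ($D = 2 \cdot 5 = 10$)
$J{\left(j,u \right)} = 10 - u$
$- 39 J{\left(-4,f \right)} - 20 = - 39 \left(10 - -2\right) - 20 = - 39 \left(10 + 2\right) - 20 = \left(-39\right) 12 - 20 = -468 - 20 = -488$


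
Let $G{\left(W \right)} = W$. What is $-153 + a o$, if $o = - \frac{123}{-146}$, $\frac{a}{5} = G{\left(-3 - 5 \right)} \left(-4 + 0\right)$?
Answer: $- \frac{1329}{73} \approx -18.205$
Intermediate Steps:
$a = 160$ ($a = 5 \left(-3 - 5\right) \left(-4 + 0\right) = 5 \left(-3 - 5\right) \left(-4\right) = 5 \left(\left(-8\right) \left(-4\right)\right) = 5 \cdot 32 = 160$)
$o = \frac{123}{146}$ ($o = \left(-123\right) \left(- \frac{1}{146}\right) = \frac{123}{146} \approx 0.84247$)
$-153 + a o = -153 + 160 \cdot \frac{123}{146} = -153 + \frac{9840}{73} = - \frac{1329}{73}$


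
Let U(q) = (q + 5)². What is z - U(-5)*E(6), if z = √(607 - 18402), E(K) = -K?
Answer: I*√17795 ≈ 133.4*I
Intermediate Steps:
U(q) = (5 + q)²
z = I*√17795 (z = √(-17795) = I*√17795 ≈ 133.4*I)
z - U(-5)*E(6) = I*√17795 - (5 - 5)²*(-1*6) = I*√17795 - 0²*(-6) = I*√17795 - 0*(-6) = I*√17795 - 1*0 = I*√17795 + 0 = I*√17795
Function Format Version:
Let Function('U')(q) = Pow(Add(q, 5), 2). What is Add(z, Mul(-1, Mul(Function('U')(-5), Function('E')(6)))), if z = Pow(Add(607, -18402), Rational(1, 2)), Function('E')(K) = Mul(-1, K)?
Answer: Mul(I, Pow(17795, Rational(1, 2))) ≈ Mul(133.40, I)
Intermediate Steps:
Function('U')(q) = Pow(Add(5, q), 2)
z = Mul(I, Pow(17795, Rational(1, 2))) (z = Pow(-17795, Rational(1, 2)) = Mul(I, Pow(17795, Rational(1, 2))) ≈ Mul(133.40, I))
Add(z, Mul(-1, Mul(Function('U')(-5), Function('E')(6)))) = Add(Mul(I, Pow(17795, Rational(1, 2))), Mul(-1, Mul(Pow(Add(5, -5), 2), Mul(-1, 6)))) = Add(Mul(I, Pow(17795, Rational(1, 2))), Mul(-1, Mul(Pow(0, 2), -6))) = Add(Mul(I, Pow(17795, Rational(1, 2))), Mul(-1, Mul(0, -6))) = Add(Mul(I, Pow(17795, Rational(1, 2))), Mul(-1, 0)) = Add(Mul(I, Pow(17795, Rational(1, 2))), 0) = Mul(I, Pow(17795, Rational(1, 2)))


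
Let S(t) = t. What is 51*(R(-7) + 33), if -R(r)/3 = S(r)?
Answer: 2754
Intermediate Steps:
R(r) = -3*r
51*(R(-7) + 33) = 51*(-3*(-7) + 33) = 51*(21 + 33) = 51*54 = 2754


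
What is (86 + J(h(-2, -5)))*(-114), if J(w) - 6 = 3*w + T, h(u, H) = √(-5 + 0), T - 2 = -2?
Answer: -10488 - 342*I*√5 ≈ -10488.0 - 764.74*I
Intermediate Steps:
T = 0 (T = 2 - 2 = 0)
h(u, H) = I*√5 (h(u, H) = √(-5) = I*√5)
J(w) = 6 + 3*w (J(w) = 6 + (3*w + 0) = 6 + 3*w)
(86 + J(h(-2, -5)))*(-114) = (86 + (6 + 3*(I*√5)))*(-114) = (86 + (6 + 3*I*√5))*(-114) = (92 + 3*I*√5)*(-114) = -10488 - 342*I*√5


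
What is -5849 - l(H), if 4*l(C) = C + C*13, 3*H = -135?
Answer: -11383/2 ≈ -5691.5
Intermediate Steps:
H = -45 (H = (1/3)*(-135) = -45)
l(C) = 7*C/2 (l(C) = (C + C*13)/4 = (C + 13*C)/4 = (14*C)/4 = 7*C/2)
-5849 - l(H) = -5849 - 7*(-45)/2 = -5849 - 1*(-315/2) = -5849 + 315/2 = -11383/2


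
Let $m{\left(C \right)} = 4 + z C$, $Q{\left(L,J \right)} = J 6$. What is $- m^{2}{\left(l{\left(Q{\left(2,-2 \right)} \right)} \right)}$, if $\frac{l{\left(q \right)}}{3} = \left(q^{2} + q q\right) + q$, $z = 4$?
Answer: $-10995856$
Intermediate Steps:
$Q{\left(L,J \right)} = 6 J$
$l{\left(q \right)} = 3 q + 6 q^{2}$ ($l{\left(q \right)} = 3 \left(\left(q^{2} + q q\right) + q\right) = 3 \left(\left(q^{2} + q^{2}\right) + q\right) = 3 \left(2 q^{2} + q\right) = 3 \left(q + 2 q^{2}\right) = 3 q + 6 q^{2}$)
$m{\left(C \right)} = 4 + 4 C$
$- m^{2}{\left(l{\left(Q{\left(2,-2 \right)} \right)} \right)} = - \left(4 + 4 \cdot 3 \cdot 6 \left(-2\right) \left(1 + 2 \cdot 6 \left(-2\right)\right)\right)^{2} = - \left(4 + 4 \cdot 3 \left(-12\right) \left(1 + 2 \left(-12\right)\right)\right)^{2} = - \left(4 + 4 \cdot 3 \left(-12\right) \left(1 - 24\right)\right)^{2} = - \left(4 + 4 \cdot 3 \left(-12\right) \left(-23\right)\right)^{2} = - \left(4 + 4 \cdot 828\right)^{2} = - \left(4 + 3312\right)^{2} = - 3316^{2} = \left(-1\right) 10995856 = -10995856$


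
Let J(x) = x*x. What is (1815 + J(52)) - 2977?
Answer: 1542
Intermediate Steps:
J(x) = x**2
(1815 + J(52)) - 2977 = (1815 + 52**2) - 2977 = (1815 + 2704) - 2977 = 4519 - 2977 = 1542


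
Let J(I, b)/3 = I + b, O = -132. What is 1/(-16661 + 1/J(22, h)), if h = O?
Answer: -330/5498131 ≈ -6.0020e-5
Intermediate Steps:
h = -132
J(I, b) = 3*I + 3*b (J(I, b) = 3*(I + b) = 3*I + 3*b)
1/(-16661 + 1/J(22, h)) = 1/(-16661 + 1/(3*22 + 3*(-132))) = 1/(-16661 + 1/(66 - 396)) = 1/(-16661 + 1/(-330)) = 1/(-16661 - 1/330) = 1/(-5498131/330) = -330/5498131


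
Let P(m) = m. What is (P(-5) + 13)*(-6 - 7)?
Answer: -104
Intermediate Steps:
(P(-5) + 13)*(-6 - 7) = (-5 + 13)*(-6 - 7) = 8*(-13) = -104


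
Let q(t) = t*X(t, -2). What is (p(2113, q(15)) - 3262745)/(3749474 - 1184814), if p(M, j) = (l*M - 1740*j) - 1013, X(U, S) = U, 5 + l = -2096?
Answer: -8094671/2564660 ≈ -3.1562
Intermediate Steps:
l = -2101 (l = -5 - 2096 = -2101)
q(t) = t**2 (q(t) = t*t = t**2)
p(M, j) = -1013 - 2101*M - 1740*j (p(M, j) = (-2101*M - 1740*j) - 1013 = -1013 - 2101*M - 1740*j)
(p(2113, q(15)) - 3262745)/(3749474 - 1184814) = ((-1013 - 2101*2113 - 1740*15**2) - 3262745)/(3749474 - 1184814) = ((-1013 - 4439413 - 1740*225) - 3262745)/2564660 = ((-1013 - 4439413 - 391500) - 3262745)*(1/2564660) = (-4831926 - 3262745)*(1/2564660) = -8094671*1/2564660 = -8094671/2564660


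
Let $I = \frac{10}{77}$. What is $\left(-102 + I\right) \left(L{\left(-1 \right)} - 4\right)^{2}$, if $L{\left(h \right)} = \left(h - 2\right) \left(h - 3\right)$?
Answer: $- \frac{502016}{77} \approx -6519.7$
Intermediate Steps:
$L{\left(h \right)} = \left(-3 + h\right) \left(-2 + h\right)$ ($L{\left(h \right)} = \left(-2 + h\right) \left(-3 + h\right) = \left(-3 + h\right) \left(-2 + h\right)$)
$I = \frac{10}{77}$ ($I = 10 \cdot \frac{1}{77} = \frac{10}{77} \approx 0.12987$)
$\left(-102 + I\right) \left(L{\left(-1 \right)} - 4\right)^{2} = \left(-102 + \frac{10}{77}\right) \left(\left(6 + \left(-1\right)^{2} - -5\right) - 4\right)^{2} = - \frac{7844 \left(\left(6 + 1 + 5\right) - 4\right)^{2}}{77} = - \frac{7844 \left(12 - 4\right)^{2}}{77} = - \frac{7844 \cdot 8^{2}}{77} = \left(- \frac{7844}{77}\right) 64 = - \frac{502016}{77}$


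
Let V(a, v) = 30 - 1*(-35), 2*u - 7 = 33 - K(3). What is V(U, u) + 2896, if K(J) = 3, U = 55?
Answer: 2961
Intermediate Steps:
u = 37/2 (u = 7/2 + (33 - 1*3)/2 = 7/2 + (33 - 3)/2 = 7/2 + (½)*30 = 7/2 + 15 = 37/2 ≈ 18.500)
V(a, v) = 65 (V(a, v) = 30 + 35 = 65)
V(U, u) + 2896 = 65 + 2896 = 2961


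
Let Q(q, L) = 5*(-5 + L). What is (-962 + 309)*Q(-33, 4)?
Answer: 3265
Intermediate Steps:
Q(q, L) = -25 + 5*L
(-962 + 309)*Q(-33, 4) = (-962 + 309)*(-25 + 5*4) = -653*(-25 + 20) = -653*(-5) = 3265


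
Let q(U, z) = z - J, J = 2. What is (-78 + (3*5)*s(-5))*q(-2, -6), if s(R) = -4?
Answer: 1104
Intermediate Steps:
q(U, z) = -2 + z (q(U, z) = z - 1*2 = z - 2 = -2 + z)
(-78 + (3*5)*s(-5))*q(-2, -6) = (-78 + (3*5)*(-4))*(-2 - 6) = (-78 + 15*(-4))*(-8) = (-78 - 60)*(-8) = -138*(-8) = 1104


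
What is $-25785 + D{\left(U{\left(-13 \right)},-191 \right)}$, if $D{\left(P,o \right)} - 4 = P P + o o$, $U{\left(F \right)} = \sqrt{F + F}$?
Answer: $10674$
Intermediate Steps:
$U{\left(F \right)} = \sqrt{2} \sqrt{F}$ ($U{\left(F \right)} = \sqrt{2 F} = \sqrt{2} \sqrt{F}$)
$D{\left(P,o \right)} = 4 + P^{2} + o^{2}$ ($D{\left(P,o \right)} = 4 + \left(P P + o o\right) = 4 + \left(P^{2} + o^{2}\right) = 4 + P^{2} + o^{2}$)
$-25785 + D{\left(U{\left(-13 \right)},-191 \right)} = -25785 + \left(4 + \left(\sqrt{2} \sqrt{-13}\right)^{2} + \left(-191\right)^{2}\right) = -25785 + \left(4 + \left(\sqrt{2} i \sqrt{13}\right)^{2} + 36481\right) = -25785 + \left(4 + \left(i \sqrt{26}\right)^{2} + 36481\right) = -25785 + \left(4 - 26 + 36481\right) = -25785 + 36459 = 10674$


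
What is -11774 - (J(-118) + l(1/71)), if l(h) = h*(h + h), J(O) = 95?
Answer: -59831631/5041 ≈ -11869.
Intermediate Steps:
l(h) = 2*h**2 (l(h) = h*(2*h) = 2*h**2)
-11774 - (J(-118) + l(1/71)) = -11774 - (95 + 2*(1/71)**2) = -11774 - (95 + 2*(1/5041)) = -11774 - (95 + 2/5041) = -11774 - 1*478897/5041 = -11774 - 478897/5041 = -59831631/5041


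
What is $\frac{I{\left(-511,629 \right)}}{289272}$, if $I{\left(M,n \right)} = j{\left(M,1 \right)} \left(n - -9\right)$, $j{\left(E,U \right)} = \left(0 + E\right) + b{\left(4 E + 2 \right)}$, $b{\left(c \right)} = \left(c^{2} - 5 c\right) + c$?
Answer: $\frac{1332597299}{144636} \approx 9213.5$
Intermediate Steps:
$b{\left(c \right)} = c^{2} - 4 c$
$j{\left(E,U \right)} = E + \left(-2 + 4 E\right) \left(2 + 4 E\right)$ ($j{\left(E,U \right)} = \left(0 + E\right) + \left(4 E + 2\right) \left(-4 + \left(4 E + 2\right)\right) = E + \left(2 + 4 E\right) \left(-4 + \left(2 + 4 E\right)\right) = E + \left(2 + 4 E\right) \left(-2 + 4 E\right) = E + \left(-2 + 4 E\right) \left(2 + 4 E\right)$)
$I{\left(M,n \right)} = \left(9 + n\right) \left(-4 + M + 16 M^{2}\right)$ ($I{\left(M,n \right)} = \left(-4 + M + 16 M^{2}\right) \left(n - -9\right) = \left(-4 + M + 16 M^{2}\right) \left(n + 9\right) = \left(-4 + M + 16 M^{2}\right) \left(9 + n\right) = \left(9 + n\right) \left(-4 + M + 16 M^{2}\right)$)
$\frac{I{\left(-511,629 \right)}}{289272} = \frac{\left(9 + 629\right) \left(-511 + 4 \left(1 + 2 \left(-511\right)\right) \left(-1 + 2 \left(-511\right)\right)\right)}{289272} = 638 \left(-511 + 4 \left(1 - 1022\right) \left(-1 - 1022\right)\right) \frac{1}{289272} = 638 \left(-511 + 4 \left(-1021\right) \left(-1023\right)\right) \frac{1}{289272} = 638 \left(-511 + 4177932\right) \frac{1}{289272} = 638 \cdot 4177421 \cdot \frac{1}{289272} = 2665194598 \cdot \frac{1}{289272} = \frac{1332597299}{144636}$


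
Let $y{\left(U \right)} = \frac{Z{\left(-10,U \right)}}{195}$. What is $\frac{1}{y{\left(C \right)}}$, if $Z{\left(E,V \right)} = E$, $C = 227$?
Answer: $- \frac{39}{2} \approx -19.5$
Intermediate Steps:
$y{\left(U \right)} = - \frac{2}{39}$ ($y{\left(U \right)} = - \frac{10}{195} = \left(-10\right) \frac{1}{195} = - \frac{2}{39}$)
$\frac{1}{y{\left(C \right)}} = \frac{1}{- \frac{2}{39}} = - \frac{39}{2}$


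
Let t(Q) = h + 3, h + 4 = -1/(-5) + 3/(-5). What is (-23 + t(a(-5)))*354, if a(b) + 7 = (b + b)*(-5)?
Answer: -43188/5 ≈ -8637.6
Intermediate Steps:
h = -22/5 (h = -4 + (-1/(-5) + 3/(-5)) = -4 + (-1*(-1/5) + 3*(-1/5)) = -4 + (1/5 - 3/5) = -4 - 2/5 = -22/5 ≈ -4.4000)
a(b) = -7 - 10*b (a(b) = -7 + (b + b)*(-5) = -7 + (2*b)*(-5) = -7 - 10*b)
t(Q) = -7/5 (t(Q) = -22/5 + 3 = -7/5)
(-23 + t(a(-5)))*354 = (-23 - 7/5)*354 = -122/5*354 = -43188/5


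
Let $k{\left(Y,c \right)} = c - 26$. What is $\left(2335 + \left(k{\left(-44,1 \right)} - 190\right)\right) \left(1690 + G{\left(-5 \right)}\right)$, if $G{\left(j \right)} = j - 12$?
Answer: $3546760$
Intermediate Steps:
$k{\left(Y,c \right)} = -26 + c$ ($k{\left(Y,c \right)} = c - 26 = -26 + c$)
$G{\left(j \right)} = -12 + j$
$\left(2335 + \left(k{\left(-44,1 \right)} - 190\right)\right) \left(1690 + G{\left(-5 \right)}\right) = \left(2335 + \left(\left(-26 + 1\right) - 190\right)\right) \left(1690 - 17\right) = \left(2335 - 215\right) \left(1690 - 17\right) = \left(2335 - 215\right) 1673 = 2120 \cdot 1673 = 3546760$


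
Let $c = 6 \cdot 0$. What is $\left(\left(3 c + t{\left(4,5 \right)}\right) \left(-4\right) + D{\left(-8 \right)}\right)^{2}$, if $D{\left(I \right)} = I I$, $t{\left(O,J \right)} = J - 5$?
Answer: $4096$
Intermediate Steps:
$c = 0$
$t{\left(O,J \right)} = -5 + J$ ($t{\left(O,J \right)} = J - 5 = -5 + J$)
$D{\left(I \right)} = I^{2}$
$\left(\left(3 c + t{\left(4,5 \right)}\right) \left(-4\right) + D{\left(-8 \right)}\right)^{2} = \left(\left(3 \cdot 0 + \left(-5 + 5\right)\right) \left(-4\right) + \left(-8\right)^{2}\right)^{2} = \left(\left(0 + 0\right) \left(-4\right) + 64\right)^{2} = \left(0 \left(-4\right) + 64\right)^{2} = \left(0 + 64\right)^{2} = 64^{2} = 4096$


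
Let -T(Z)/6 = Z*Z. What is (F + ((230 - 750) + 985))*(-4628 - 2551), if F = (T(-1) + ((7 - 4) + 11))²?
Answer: -3797691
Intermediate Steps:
T(Z) = -6*Z² (T(Z) = -6*Z*Z = -6*Z²)
F = 64 (F = (-6*(-1)² + ((7 - 4) + 11))² = (-6*1 + (3 + 11))² = (-6 + 14)² = 8² = 64)
(F + ((230 - 750) + 985))*(-4628 - 2551) = (64 + ((230 - 750) + 985))*(-4628 - 2551) = (64 + (-520 + 985))*(-7179) = (64 + 465)*(-7179) = 529*(-7179) = -3797691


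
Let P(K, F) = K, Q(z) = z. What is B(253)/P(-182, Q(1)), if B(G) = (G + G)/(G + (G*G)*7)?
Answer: -1/161252 ≈ -6.2015e-6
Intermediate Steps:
B(G) = 2*G/(G + 7*G**2) (B(G) = (2*G)/(G + G**2*7) = (2*G)/(G + 7*G**2) = 2*G/(G + 7*G**2))
B(253)/P(-182, Q(1)) = (2/(1 + 7*253))/(-182) = (2/(1 + 1771))*(-1/182) = (2/1772)*(-1/182) = (2*(1/1772))*(-1/182) = (1/886)*(-1/182) = -1/161252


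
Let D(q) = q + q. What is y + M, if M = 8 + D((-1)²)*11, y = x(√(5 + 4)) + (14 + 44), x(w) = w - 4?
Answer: 87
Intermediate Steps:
x(w) = -4 + w
D(q) = 2*q
y = 57 (y = (-4 + √(5 + 4)) + (14 + 44) = (-4 + √9) + 58 = (-4 + 3) + 58 = -1 + 58 = 57)
M = 30 (M = 8 + (2*(-1)²)*11 = 8 + (2*1)*11 = 8 + 2*11 = 8 + 22 = 30)
y + M = 57 + 30 = 87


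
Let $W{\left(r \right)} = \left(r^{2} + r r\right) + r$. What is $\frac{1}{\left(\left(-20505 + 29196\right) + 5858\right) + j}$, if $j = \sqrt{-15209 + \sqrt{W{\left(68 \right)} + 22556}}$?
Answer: $\frac{1}{14549 + i \sqrt{15209 - 8 \sqrt{498}}} \approx 6.8728 \cdot 10^{-5} - 5.791 \cdot 10^{-7} i$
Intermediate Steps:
$W{\left(r \right)} = r + 2 r^{2}$ ($W{\left(r \right)} = \left(r^{2} + r^{2}\right) + r = 2 r^{2} + r = r + 2 r^{2}$)
$j = \sqrt{-15209 + 8 \sqrt{498}}$ ($j = \sqrt{-15209 + \sqrt{68 \left(1 + 2 \cdot 68\right) + 22556}} = \sqrt{-15209 + \sqrt{68 \left(1 + 136\right) + 22556}} = \sqrt{-15209 + \sqrt{68 \cdot 137 + 22556}} = \sqrt{-15209 + \sqrt{9316 + 22556}} = \sqrt{-15209 + \sqrt{31872}} = \sqrt{-15209 + 8 \sqrt{498}} \approx 122.6 i$)
$\frac{1}{\left(\left(-20505 + 29196\right) + 5858\right) + j} = \frac{1}{\left(\left(-20505 + 29196\right) + 5858\right) + \sqrt{-15209 + 8 \sqrt{498}}} = \frac{1}{\left(8691 + 5858\right) + \sqrt{-15209 + 8 \sqrt{498}}} = \frac{1}{14549 + \sqrt{-15209 + 8 \sqrt{498}}}$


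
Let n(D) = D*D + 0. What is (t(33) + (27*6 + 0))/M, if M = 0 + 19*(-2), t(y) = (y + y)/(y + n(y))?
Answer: -145/34 ≈ -4.2647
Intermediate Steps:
n(D) = D² (n(D) = D² + 0 = D²)
t(y) = 2*y/(y + y²) (t(y) = (y + y)/(y + y²) = (2*y)/(y + y²) = 2*y/(y + y²))
M = -38 (M = 0 - 38 = -38)
(t(33) + (27*6 + 0))/M = (2/(1 + 33) + (27*6 + 0))/(-38) = (2/34 + (162 + 0))*(-1/38) = (2*(1/34) + 162)*(-1/38) = (1/17 + 162)*(-1/38) = (2755/17)*(-1/38) = -145/34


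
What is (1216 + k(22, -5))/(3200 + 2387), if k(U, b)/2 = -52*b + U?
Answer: 1780/5587 ≈ 0.31860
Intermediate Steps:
k(U, b) = -104*b + 2*U (k(U, b) = 2*(-52*b + U) = 2*(U - 52*b) = -104*b + 2*U)
(1216 + k(22, -5))/(3200 + 2387) = (1216 + (-104*(-5) + 2*22))/(3200 + 2387) = (1216 + (520 + 44))/5587 = (1216 + 564)*(1/5587) = 1780*(1/5587) = 1780/5587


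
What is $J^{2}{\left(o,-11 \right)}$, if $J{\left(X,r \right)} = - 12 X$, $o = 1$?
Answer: $144$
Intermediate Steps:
$J^{2}{\left(o,-11 \right)} = \left(\left(-12\right) 1\right)^{2} = \left(-12\right)^{2} = 144$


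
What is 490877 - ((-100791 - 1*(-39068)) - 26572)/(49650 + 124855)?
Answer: 17132115836/34901 ≈ 4.9088e+5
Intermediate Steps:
490877 - ((-100791 - 1*(-39068)) - 26572)/(49650 + 124855) = 490877 - ((-100791 + 39068) - 26572)/174505 = 490877 - (-61723 - 26572)/174505 = 490877 - (-88295)/174505 = 490877 - 1*(-17659/34901) = 490877 + 17659/34901 = 17132115836/34901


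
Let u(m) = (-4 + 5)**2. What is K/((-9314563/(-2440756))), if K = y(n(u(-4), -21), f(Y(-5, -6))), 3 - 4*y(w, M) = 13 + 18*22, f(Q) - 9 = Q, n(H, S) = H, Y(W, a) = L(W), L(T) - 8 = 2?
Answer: -247736734/9314563 ≈ -26.597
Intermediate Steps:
L(T) = 10 (L(T) = 8 + 2 = 10)
u(m) = 1 (u(m) = 1**2 = 1)
Y(W, a) = 10
f(Q) = 9 + Q
y(w, M) = -203/2 (y(w, M) = 3/4 - (13 + 18*22)/4 = 3/4 - (13 + 396)/4 = 3/4 - 1/4*409 = 3/4 - 409/4 = -203/2)
K = -203/2 ≈ -101.50
K/((-9314563/(-2440756))) = -203/(2*((-9314563/(-2440756)))) = -203/(2*((-9314563*(-1/2440756)))) = -203/(2*9314563/2440756) = -203/2*2440756/9314563 = -247736734/9314563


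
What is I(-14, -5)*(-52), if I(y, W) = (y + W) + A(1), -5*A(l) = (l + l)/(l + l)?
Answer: 4992/5 ≈ 998.40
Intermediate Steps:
A(l) = -1/5 (A(l) = -(l + l)/(5*(l + l)) = -2*l/(5*(2*l)) = -2*l*1/(2*l)/5 = -1/5*1 = -1/5)
I(y, W) = -1/5 + W + y (I(y, W) = (y + W) - 1/5 = (W + y) - 1/5 = -1/5 + W + y)
I(-14, -5)*(-52) = (-1/5 - 5 - 14)*(-52) = -96/5*(-52) = 4992/5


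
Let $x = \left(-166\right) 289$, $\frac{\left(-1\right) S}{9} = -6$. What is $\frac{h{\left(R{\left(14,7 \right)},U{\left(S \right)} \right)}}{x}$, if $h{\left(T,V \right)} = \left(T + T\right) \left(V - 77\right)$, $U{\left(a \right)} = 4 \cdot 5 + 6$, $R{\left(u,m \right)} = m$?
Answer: $\frac{21}{1411} \approx 0.014883$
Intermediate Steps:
$S = 54$ ($S = \left(-9\right) \left(-6\right) = 54$)
$U{\left(a \right)} = 26$ ($U{\left(a \right)} = 20 + 6 = 26$)
$h{\left(T,V \right)} = 2 T \left(-77 + V\right)$
$x = -47974$
$\frac{h{\left(R{\left(14,7 \right)},U{\left(S \right)} \right)}}{x} = \frac{2 \cdot 7 \left(-77 + 26\right)}{-47974} = 2 \cdot 7 \left(-51\right) \left(- \frac{1}{47974}\right) = \left(-714\right) \left(- \frac{1}{47974}\right) = \frac{21}{1411}$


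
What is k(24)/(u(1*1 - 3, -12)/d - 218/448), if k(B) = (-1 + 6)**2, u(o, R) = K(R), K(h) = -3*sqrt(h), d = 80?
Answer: -15260000/318193 + 2352000*I*sqrt(3)/318193 ≈ -47.958 + 12.803*I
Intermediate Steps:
u(o, R) = -3*sqrt(R)
k(B) = 25 (k(B) = 5**2 = 25)
k(24)/(u(1*1 - 3, -12)/d - 218/448) = 25/(-6*I*sqrt(3)/80 - 218/448) = 25/(-6*I*sqrt(3)*(1/80) - 218*1/448) = 25/(-6*I*sqrt(3)*(1/80) - 109/224) = 25/(-3*I*sqrt(3)/40 - 109/224) = 25/(-109/224 - 3*I*sqrt(3)/40)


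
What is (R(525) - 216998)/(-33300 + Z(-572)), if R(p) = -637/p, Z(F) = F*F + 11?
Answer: -52331/70875 ≈ -0.73836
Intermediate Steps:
Z(F) = 11 + F² (Z(F) = F² + 11 = 11 + F²)
(R(525) - 216998)/(-33300 + Z(-572)) = (-637/525 - 216998)/(-33300 + (11 + (-572)²)) = (-637*1/525 - 216998)/(-33300 + (11 + 327184)) = (-91/75 - 216998)/(-33300 + 327195) = -16274941/75/293895 = -16274941/75*1/293895 = -52331/70875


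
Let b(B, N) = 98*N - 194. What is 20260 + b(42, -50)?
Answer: 15166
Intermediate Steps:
b(B, N) = -194 + 98*N
20260 + b(42, -50) = 20260 + (-194 + 98*(-50)) = 20260 + (-194 - 4900) = 20260 - 5094 = 15166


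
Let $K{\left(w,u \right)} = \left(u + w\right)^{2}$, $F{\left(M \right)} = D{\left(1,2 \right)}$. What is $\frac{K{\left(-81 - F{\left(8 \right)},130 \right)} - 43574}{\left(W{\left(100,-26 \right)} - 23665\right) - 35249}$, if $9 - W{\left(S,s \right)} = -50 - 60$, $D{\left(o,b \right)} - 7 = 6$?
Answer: $\frac{42278}{58795} \approx 0.71907$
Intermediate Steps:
$D{\left(o,b \right)} = 13$ ($D{\left(o,b \right)} = 7 + 6 = 13$)
$F{\left(M \right)} = 13$
$W{\left(S,s \right)} = 119$ ($W{\left(S,s \right)} = 9 - \left(-50 - 60\right) = 9 - -110 = 9 + 110 = 119$)
$\frac{K{\left(-81 - F{\left(8 \right)},130 \right)} - 43574}{\left(W{\left(100,-26 \right)} - 23665\right) - 35249} = \frac{\left(130 - 94\right)^{2} - 43574}{\left(119 - 23665\right) - 35249} = \frac{\left(130 - 94\right)^{2} - 43574}{-23546 - 35249} = \frac{\left(130 - 94\right)^{2} - 43574}{-58795} = \left(36^{2} - 43574\right) \left(- \frac{1}{58795}\right) = \left(1296 - 43574\right) \left(- \frac{1}{58795}\right) = \left(-42278\right) \left(- \frac{1}{58795}\right) = \frac{42278}{58795}$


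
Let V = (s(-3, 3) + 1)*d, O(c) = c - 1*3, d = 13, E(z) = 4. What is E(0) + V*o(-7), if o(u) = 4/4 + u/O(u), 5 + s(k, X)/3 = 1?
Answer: -2391/10 ≈ -239.10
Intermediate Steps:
s(k, X) = -12 (s(k, X) = -15 + 3*1 = -15 + 3 = -12)
O(c) = -3 + c (O(c) = c - 3 = -3 + c)
o(u) = 1 + u/(-3 + u) (o(u) = 4/4 + u/(-3 + u) = 4*(1/4) + u/(-3 + u) = 1 + u/(-3 + u))
V = -143 (V = (-12 + 1)*13 = -11*13 = -143)
E(0) + V*o(-7) = 4 - 143*(-3 + 2*(-7))/(-3 - 7) = 4 - 143*(-3 - 14)/(-10) = 4 - (-143)*(-17)/10 = 4 - 143*17/10 = 4 - 2431/10 = -2391/10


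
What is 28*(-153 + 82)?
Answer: -1988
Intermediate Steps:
28*(-153 + 82) = 28*(-71) = -1988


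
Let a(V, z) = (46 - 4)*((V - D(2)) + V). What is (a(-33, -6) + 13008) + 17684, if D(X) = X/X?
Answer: 27878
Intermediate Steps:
D(X) = 1
a(V, z) = -42 + 84*V (a(V, z) = (46 - 4)*((V - 1*1) + V) = 42*((V - 1) + V) = 42*((-1 + V) + V) = 42*(-1 + 2*V) = -42 + 84*V)
(a(-33, -6) + 13008) + 17684 = ((-42 + 84*(-33)) + 13008) + 17684 = ((-42 - 2772) + 13008) + 17684 = (-2814 + 13008) + 17684 = 10194 + 17684 = 27878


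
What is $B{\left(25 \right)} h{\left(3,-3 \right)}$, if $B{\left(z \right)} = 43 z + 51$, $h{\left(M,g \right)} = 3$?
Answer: $3378$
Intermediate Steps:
$B{\left(z \right)} = 51 + 43 z$
$B{\left(25 \right)} h{\left(3,-3 \right)} = \left(51 + 43 \cdot 25\right) 3 = \left(51 + 1075\right) 3 = 1126 \cdot 3 = 3378$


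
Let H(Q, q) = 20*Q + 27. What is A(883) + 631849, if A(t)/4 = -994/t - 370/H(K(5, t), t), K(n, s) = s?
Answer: 9867906580877/15617621 ≈ 6.3184e+5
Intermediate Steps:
H(Q, q) = 27 + 20*Q
A(t) = -3976/t - 1480/(27 + 20*t) (A(t) = 4*(-994/t - 370/(27 + 20*t)) = -3976/t - 1480/(27 + 20*t))
A(883) + 631849 = 216*(-497 - 375*883)/(883*(27 + 20*883)) + 631849 = 216*(1/883)*(-497 - 331125)/(27 + 17660) + 631849 = 216*(1/883)*(-331622)/17687 + 631849 = 216*(1/883)*(1/17687)*(-331622) + 631849 = -71630352/15617621 + 631849 = 9867906580877/15617621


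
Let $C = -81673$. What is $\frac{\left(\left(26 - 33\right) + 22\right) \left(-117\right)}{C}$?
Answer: $\frac{1755}{81673} \approx 0.021488$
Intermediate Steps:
$\frac{\left(\left(26 - 33\right) + 22\right) \left(-117\right)}{C} = \frac{\left(\left(26 - 33\right) + 22\right) \left(-117\right)}{-81673} = \left(-7 + 22\right) \left(-117\right) \left(- \frac{1}{81673}\right) = 15 \left(-117\right) \left(- \frac{1}{81673}\right) = \left(-1755\right) \left(- \frac{1}{81673}\right) = \frac{1755}{81673}$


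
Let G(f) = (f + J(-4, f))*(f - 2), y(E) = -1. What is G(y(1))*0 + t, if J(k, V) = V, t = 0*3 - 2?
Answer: -2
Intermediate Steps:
t = -2 (t = 0 - 2 = -2)
G(f) = 2*f*(-2 + f) (G(f) = (f + f)*(f - 2) = (2*f)*(-2 + f) = 2*f*(-2 + f))
G(y(1))*0 + t = (2*(-1)*(-2 - 1))*0 - 2 = (2*(-1)*(-3))*0 - 2 = 6*0 - 2 = 0 - 2 = -2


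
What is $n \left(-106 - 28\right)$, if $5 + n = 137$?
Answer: $-17688$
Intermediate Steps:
$n = 132$ ($n = -5 + 137 = 132$)
$n \left(-106 - 28\right) = 132 \left(-106 - 28\right) = 132 \left(-134\right) = -17688$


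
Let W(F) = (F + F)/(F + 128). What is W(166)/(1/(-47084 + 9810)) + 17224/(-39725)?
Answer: -35114333404/834225 ≈ -42092.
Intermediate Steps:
W(F) = 2*F/(128 + F) (W(F) = (2*F)/(128 + F) = 2*F/(128 + F))
W(166)/(1/(-47084 + 9810)) + 17224/(-39725) = (2*166/(128 + 166))/(1/(-47084 + 9810)) + 17224/(-39725) = (2*166/294)/(1/(-37274)) + 17224*(-1/39725) = (2*166*(1/294))/(-1/37274) - 17224/39725 = (166/147)*(-37274) - 17224/39725 = -6187484/147 - 17224/39725 = -35114333404/834225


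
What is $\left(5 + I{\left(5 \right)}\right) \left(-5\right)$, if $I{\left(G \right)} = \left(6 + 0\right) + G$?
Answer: $-80$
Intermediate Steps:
$I{\left(G \right)} = 6 + G$
$\left(5 + I{\left(5 \right)}\right) \left(-5\right) = \left(5 + \left(6 + 5\right)\right) \left(-5\right) = \left(5 + 11\right) \left(-5\right) = 16 \left(-5\right) = -80$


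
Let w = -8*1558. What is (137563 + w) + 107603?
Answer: 232702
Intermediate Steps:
w = -12464
(137563 + w) + 107603 = (137563 - 12464) + 107603 = 125099 + 107603 = 232702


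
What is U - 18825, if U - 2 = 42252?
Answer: 23429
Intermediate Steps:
U = 42254 (U = 2 + 42252 = 42254)
U - 18825 = 42254 - 18825 = 23429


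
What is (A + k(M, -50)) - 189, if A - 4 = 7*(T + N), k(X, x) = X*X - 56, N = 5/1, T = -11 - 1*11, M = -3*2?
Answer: -324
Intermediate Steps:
M = -6
T = -22 (T = -11 - 11 = -22)
N = 5 (N = 5*1 = 5)
k(X, x) = -56 + X² (k(X, x) = X² - 56 = -56 + X²)
A = -115 (A = 4 + 7*(-22 + 5) = 4 + 7*(-17) = 4 - 119 = -115)
(A + k(M, -50)) - 189 = (-115 + (-56 + (-6)²)) - 189 = (-115 + (-56 + 36)) - 189 = (-115 - 20) - 189 = -135 - 189 = -324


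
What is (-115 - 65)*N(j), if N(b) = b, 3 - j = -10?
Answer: -2340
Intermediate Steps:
j = 13 (j = 3 - 1*(-10) = 3 + 10 = 13)
(-115 - 65)*N(j) = (-115 - 65)*13 = -180*13 = -2340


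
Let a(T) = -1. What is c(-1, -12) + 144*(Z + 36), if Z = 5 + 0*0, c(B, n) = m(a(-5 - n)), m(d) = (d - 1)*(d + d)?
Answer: 5908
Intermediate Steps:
m(d) = 2*d*(-1 + d) (m(d) = (-1 + d)*(2*d) = 2*d*(-1 + d))
c(B, n) = 4 (c(B, n) = 2*(-1)*(-1 - 1) = 2*(-1)*(-2) = 4)
Z = 5 (Z = 5 + 0 = 5)
c(-1, -12) + 144*(Z + 36) = 4 + 144*(5 + 36) = 4 + 144*41 = 4 + 5904 = 5908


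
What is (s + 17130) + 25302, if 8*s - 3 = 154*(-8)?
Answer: 338227/8 ≈ 42278.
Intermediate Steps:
s = -1229/8 (s = 3/8 + (154*(-8))/8 = 3/8 + (1/8)*(-1232) = 3/8 - 154 = -1229/8 ≈ -153.63)
(s + 17130) + 25302 = (-1229/8 + 17130) + 25302 = 135811/8 + 25302 = 338227/8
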